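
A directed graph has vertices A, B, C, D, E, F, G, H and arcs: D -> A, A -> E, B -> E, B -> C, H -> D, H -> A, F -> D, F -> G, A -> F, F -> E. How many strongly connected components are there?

{A, D, F} are all mutually reachable — one SCC of size 3.
{B} is an SCC by itself.
{H} is an SCC by itself.
{C} is an SCC by itself.
{E} is an SCC by itself.
(and 1 more singleton SCC)
That gives 6 strongly connected components.

6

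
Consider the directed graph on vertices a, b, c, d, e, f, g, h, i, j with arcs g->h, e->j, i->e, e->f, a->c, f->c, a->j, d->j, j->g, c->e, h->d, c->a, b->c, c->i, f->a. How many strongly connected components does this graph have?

3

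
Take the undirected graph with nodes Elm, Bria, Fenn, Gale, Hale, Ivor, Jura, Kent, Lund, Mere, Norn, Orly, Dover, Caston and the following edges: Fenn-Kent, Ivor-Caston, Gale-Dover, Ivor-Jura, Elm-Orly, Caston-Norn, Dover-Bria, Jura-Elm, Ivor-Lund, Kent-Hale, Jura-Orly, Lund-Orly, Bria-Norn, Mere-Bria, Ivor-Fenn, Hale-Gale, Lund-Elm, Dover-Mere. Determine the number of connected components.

1

Starting from Elm we can reach Elm, Bria, Fenn, Gale, Hale, Ivor, Jura, Kent, Lund, Mere, Norn, Orly, Dover, Caston. That is one component of size 14.
Total: 1 component.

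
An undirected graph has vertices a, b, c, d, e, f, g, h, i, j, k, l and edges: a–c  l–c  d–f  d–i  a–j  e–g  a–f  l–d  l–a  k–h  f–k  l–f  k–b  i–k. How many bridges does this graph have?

The edges on the cycle l-d-f-a-l are not bridges since each lies on that cycle.
But removing k–b disconnects k from b; removing a–j disconnects a from j; removing k–h disconnects k from h; removing e–g disconnects e from g — these are bridges.
That makes 4 bridges.

4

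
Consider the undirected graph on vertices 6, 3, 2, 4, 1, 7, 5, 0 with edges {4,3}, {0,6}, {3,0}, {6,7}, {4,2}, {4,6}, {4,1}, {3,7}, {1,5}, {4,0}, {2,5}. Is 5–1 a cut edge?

After removing 5–1, the path 5-2-4-1 still connects them, so the edge is not a bridge.

No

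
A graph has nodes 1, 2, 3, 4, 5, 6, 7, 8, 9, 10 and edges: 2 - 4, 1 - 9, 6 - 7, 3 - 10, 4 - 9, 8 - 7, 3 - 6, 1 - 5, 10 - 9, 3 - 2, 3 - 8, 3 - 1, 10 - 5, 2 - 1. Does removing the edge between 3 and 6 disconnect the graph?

No

After removing 3 - 6, the path 3-8-7-6 still connects them, so the edge is not a bridge.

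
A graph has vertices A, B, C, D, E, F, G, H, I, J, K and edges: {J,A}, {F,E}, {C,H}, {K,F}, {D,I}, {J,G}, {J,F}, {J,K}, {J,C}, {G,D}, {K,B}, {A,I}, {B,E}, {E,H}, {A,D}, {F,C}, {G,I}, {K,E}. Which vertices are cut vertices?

J

Removing J increases the component count from 1 to 2, so J is a cut vertex.
By contrast removing F leaves 1 component; it is not a cut vertex. No other vertex is a cut vertex either.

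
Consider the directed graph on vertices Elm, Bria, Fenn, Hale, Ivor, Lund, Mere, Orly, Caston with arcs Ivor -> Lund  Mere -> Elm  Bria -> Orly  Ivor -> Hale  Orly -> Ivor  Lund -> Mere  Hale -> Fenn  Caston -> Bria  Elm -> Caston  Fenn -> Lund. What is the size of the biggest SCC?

{Elm, Bria, Fenn, Hale, Ivor, Lund, Mere, Orly, Caston} are all mutually reachable — one SCC of size 9.
The largest has 9 vertices.

9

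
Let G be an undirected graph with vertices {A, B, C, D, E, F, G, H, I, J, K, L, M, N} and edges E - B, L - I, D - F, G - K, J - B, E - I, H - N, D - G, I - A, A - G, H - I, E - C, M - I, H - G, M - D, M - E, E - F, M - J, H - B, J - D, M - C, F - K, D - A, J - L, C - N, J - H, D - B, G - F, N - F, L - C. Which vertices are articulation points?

none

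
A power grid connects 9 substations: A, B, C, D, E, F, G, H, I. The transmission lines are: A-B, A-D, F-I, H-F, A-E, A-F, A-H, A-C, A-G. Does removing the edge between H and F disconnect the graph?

No

After removing H-F, the path H-A-F still connects them, so the edge is not a bridge.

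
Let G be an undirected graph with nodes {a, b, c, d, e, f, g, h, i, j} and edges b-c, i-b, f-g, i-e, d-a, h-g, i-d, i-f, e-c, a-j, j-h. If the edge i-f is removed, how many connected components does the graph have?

i and f are still connected via i-d-a-j-h-g-f, so the component count stays at 1.

1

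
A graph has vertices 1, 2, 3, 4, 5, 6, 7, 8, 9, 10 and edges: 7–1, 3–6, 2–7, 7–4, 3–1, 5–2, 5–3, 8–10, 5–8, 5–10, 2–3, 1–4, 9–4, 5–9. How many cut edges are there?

1

The edges on the cycle 5-8-10-5 are not bridges since each lies on that cycle.
But removing 6–3 disconnects 6 from 3 — this is a bridge.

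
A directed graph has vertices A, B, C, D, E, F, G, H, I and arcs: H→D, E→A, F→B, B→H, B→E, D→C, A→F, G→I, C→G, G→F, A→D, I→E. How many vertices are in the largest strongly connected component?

9

{A, B, C, D, E, F, G, H, I} are all mutually reachable — one SCC of size 9.
The largest has 9 vertices.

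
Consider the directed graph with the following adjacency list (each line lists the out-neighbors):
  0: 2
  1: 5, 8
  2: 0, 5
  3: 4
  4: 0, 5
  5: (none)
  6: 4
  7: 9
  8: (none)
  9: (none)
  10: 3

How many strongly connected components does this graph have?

{0, 2} are all mutually reachable — one SCC of size 2.
{10} is an SCC by itself.
{1} is an SCC by itself.
{6} is an SCC by itself.
{4} is an SCC by itself.
(and 5 more singleton SCCs)
That gives 10 strongly connected components.

10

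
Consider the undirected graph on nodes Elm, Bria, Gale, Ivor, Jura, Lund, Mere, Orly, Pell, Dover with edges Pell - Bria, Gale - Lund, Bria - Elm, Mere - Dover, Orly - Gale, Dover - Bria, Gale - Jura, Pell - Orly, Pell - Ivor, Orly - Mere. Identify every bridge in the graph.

The edges on the cycle Pell-Orly-Mere-Dover-Bria-Pell are not bridges since each lies on that cycle.
But removing Gale - Jura disconnects Gale from Jura; removing Pell - Ivor disconnects Pell from Ivor; removing Lund - Gale disconnects Lund from Gale; removing Elm - Bria disconnects Elm from Bria — these are bridges.
In total 5 edges are bridges.

Bria-Elm, Gale-Jura, Gale-Lund, Gale-Orly, Ivor-Pell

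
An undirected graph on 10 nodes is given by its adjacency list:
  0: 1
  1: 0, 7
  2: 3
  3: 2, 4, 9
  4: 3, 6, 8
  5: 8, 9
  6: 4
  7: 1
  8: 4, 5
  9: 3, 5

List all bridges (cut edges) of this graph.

The edges on the cycle 5-9-3-4-8-5 are not bridges since each lies on that cycle.
But removing 1-0 disconnects 1 from 0; removing 4-6 disconnects 4 from 6; removing 3-2 disconnects 3 from 2; removing 1-7 disconnects 1 from 7 — these are bridges.

0-1, 1-7, 2-3, 4-6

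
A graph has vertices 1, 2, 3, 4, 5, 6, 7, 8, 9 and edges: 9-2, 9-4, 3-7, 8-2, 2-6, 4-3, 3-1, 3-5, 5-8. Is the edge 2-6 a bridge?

Yes

Removing 2-6 leaves no path between 2 and 6: the component count goes from 1 to 2. So it is a bridge.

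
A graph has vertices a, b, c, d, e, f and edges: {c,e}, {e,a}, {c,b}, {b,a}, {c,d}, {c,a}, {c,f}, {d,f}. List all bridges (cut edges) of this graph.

none

The edges on the cycle c-d-f-c are not bridges since each lies on that cycle.
Every edge lies on some cycle, so there are no bridges.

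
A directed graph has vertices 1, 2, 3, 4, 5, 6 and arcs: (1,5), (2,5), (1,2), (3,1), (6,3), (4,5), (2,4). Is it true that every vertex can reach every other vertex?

No

There is no directed path from 4 to 1, so the graph is not strongly connected.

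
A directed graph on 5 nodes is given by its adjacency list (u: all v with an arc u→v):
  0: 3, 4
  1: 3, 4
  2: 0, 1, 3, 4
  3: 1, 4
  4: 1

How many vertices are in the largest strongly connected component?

3

{1, 3, 4} are all mutually reachable — one SCC of size 3.
{2} is an SCC by itself.
{0} is an SCC by itself.
The largest has 3 vertices.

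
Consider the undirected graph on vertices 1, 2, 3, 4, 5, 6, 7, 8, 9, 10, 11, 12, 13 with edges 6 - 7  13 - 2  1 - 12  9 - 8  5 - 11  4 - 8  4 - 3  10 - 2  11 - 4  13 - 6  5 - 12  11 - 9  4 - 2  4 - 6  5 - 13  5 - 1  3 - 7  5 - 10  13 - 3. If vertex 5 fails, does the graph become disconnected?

Yes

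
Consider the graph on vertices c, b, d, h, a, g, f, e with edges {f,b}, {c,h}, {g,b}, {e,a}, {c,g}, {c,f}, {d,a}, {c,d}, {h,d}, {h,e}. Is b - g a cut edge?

After removing b - g, the path b-f-c-g still connects them, so the edge is not a bridge.

No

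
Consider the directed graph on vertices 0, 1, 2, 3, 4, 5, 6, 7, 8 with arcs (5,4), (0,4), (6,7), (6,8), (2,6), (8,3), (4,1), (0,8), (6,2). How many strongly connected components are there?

8

{2, 6} are all mutually reachable — one SCC of size 2.
{7} is an SCC by itself.
{8} is an SCC by itself.
{0} is an SCC by itself.
{5} is an SCC by itself.
(and 3 more singleton SCCs)
That gives 8 strongly connected components.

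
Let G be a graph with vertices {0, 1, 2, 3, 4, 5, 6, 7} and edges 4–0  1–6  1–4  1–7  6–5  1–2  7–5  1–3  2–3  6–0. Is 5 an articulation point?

No

Deleting 5 leaves 1 component (was 1) (its neighbors 6, 7 remain connected to each other), so 5 is not a cut vertex.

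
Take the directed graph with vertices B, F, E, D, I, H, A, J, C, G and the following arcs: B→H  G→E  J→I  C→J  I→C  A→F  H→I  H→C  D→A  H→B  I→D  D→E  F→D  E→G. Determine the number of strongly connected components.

{A, D, F} are all mutually reachable — one SCC of size 3.
{C, I, J} are all mutually reachable — one SCC of size 3.
{E, G} are all mutually reachable — one SCC of size 2.
{B, H} are all mutually reachable — one SCC of size 2.
That gives 4 strongly connected components.

4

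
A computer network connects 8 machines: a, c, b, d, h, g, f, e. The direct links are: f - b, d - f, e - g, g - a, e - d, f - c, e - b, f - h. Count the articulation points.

Removing e increases the component count from 1 to 2, so e is a cut vertex.
Removing f increases the component count from 1 to 3, so f is a cut vertex.
Removing g increases the component count from 1 to 2, so g is a cut vertex.
By contrast removing a leaves 1 component; it is not a cut vertex. No other vertex is a cut vertex either.

3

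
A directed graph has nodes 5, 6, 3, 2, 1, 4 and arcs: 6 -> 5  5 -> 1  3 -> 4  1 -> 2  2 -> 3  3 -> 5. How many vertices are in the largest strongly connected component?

{1, 2, 3, 5} are all mutually reachable — one SCC of size 4.
{6} is an SCC by itself.
{4} is an SCC by itself.
The largest has 4 vertices.

4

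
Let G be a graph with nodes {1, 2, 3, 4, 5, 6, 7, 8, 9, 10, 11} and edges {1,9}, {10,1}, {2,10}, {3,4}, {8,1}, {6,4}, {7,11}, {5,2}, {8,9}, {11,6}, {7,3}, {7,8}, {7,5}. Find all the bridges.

none

The edges on the cycle 7-11-6-4-3-7 are not bridges since each lies on that cycle.
Every edge lies on some cycle, so there are no bridges.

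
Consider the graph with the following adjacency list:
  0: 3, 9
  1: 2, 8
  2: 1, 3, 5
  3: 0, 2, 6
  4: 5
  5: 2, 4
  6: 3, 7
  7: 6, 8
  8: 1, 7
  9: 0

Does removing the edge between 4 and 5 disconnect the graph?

Yes

Removing 4-5 leaves no path between 4 and 5: the component count goes from 1 to 2. So it is a bridge.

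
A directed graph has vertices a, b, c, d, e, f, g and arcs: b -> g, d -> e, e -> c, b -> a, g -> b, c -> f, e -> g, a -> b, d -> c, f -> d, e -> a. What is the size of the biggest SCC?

{c, d, e, f} are all mutually reachable — one SCC of size 4.
{a, b, g} are all mutually reachable — one SCC of size 3.
The largest has 4 vertices.

4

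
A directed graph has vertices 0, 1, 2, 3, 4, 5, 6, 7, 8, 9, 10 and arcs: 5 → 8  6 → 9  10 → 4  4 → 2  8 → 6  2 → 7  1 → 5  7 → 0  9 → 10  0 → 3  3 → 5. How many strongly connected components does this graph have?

2

{0, 2, 3, 4, 5, 6, 7, 8, 9, 10} are all mutually reachable — one SCC of size 10.
{1} is an SCC by itself.
That gives 2 strongly connected components.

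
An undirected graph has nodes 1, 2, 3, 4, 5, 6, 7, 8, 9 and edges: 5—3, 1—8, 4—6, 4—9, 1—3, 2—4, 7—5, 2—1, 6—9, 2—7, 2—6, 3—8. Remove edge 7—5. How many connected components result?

1

7 and 5 are still connected via 7-2-1-3-5, so the component count stays at 1.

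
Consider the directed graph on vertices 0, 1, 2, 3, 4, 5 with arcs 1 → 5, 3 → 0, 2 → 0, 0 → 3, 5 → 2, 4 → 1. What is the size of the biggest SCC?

2

{0, 3} are all mutually reachable — one SCC of size 2.
{2} is an SCC by itself.
{1} is an SCC by itself.
{5} is an SCC by itself.
{4} is an SCC by itself.
The largest has 2 vertices.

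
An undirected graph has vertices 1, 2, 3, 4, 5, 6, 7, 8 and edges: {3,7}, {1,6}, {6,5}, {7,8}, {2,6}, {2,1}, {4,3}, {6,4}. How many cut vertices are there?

4

Removing 3 increases the component count from 1 to 2, so 3 is a cut vertex.
Removing 4 increases the component count from 1 to 2, so 4 is a cut vertex.
Removing 6 increases the component count from 1 to 3, so 6 is a cut vertex.
Likewise 7 is a cut vertex.
By contrast removing 8 leaves 1 component; it is not a cut vertex. No other vertex is a cut vertex either.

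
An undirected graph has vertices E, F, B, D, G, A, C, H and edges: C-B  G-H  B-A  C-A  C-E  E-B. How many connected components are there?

D is isolated — a component by itself.
F is isolated — a component by itself.
Starting from G we can reach G, H. That is one component of size 2.
Starting from A we can reach A, B, C, E. That is one component of size 4.
Total: 4 components.

4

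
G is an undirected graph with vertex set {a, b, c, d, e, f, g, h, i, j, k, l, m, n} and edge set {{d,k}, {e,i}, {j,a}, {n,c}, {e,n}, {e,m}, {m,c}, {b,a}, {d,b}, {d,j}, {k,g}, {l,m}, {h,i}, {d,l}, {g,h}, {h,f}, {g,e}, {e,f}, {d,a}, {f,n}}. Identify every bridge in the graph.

none

The edges on the cycle g-h-i-e-g are not bridges since each lies on that cycle.
Every edge lies on some cycle, so there are no bridges.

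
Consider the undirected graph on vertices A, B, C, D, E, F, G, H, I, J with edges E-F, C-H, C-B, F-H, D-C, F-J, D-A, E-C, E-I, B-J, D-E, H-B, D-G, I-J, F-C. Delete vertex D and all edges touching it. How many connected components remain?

With D gone, the remaining components are: {A}; {G}; {B, C, E, F, H, I, J}.
That is 3 components.

3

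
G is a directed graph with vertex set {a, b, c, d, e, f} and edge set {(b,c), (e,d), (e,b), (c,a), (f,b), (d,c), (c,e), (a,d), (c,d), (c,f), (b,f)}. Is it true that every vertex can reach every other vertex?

Yes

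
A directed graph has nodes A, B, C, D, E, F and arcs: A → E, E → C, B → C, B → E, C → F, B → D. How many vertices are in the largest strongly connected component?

{C} is an SCC by itself.
{F} is an SCC by itself.
{A} is an SCC by itself.
{E} is an SCC by itself.
{D} is an SCC by itself.
(and 1 more singleton SCC)
The largest has 1 vertex.

1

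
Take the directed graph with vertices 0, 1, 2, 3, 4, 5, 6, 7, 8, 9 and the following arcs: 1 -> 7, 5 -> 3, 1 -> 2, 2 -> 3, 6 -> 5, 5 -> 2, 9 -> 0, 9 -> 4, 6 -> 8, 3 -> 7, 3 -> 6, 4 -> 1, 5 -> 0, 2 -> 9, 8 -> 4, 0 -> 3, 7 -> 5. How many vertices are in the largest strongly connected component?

{0, 1, 2, 3, 4, 5, 6, 7, 8, 9} are all mutually reachable — one SCC of size 10.
The largest has 10 vertices.

10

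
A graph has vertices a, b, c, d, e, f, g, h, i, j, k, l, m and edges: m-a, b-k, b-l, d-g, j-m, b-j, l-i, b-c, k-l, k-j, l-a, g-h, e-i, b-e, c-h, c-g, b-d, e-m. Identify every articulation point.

b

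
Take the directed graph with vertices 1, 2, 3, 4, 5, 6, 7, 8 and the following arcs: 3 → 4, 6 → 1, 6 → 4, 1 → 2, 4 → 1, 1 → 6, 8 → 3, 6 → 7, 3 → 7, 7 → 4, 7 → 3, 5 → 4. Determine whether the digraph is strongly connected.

No

There is no directed path from 6 to 5, so the graph is not strongly connected.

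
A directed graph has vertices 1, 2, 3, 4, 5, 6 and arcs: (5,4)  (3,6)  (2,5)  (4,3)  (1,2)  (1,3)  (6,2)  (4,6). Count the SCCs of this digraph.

{2, 3, 4, 5, 6} are all mutually reachable — one SCC of size 5.
{1} is an SCC by itself.
That gives 2 strongly connected components.

2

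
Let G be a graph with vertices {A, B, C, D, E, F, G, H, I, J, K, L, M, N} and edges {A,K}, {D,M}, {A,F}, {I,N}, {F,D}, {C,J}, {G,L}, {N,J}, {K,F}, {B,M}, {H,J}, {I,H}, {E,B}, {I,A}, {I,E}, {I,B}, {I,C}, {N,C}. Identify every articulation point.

I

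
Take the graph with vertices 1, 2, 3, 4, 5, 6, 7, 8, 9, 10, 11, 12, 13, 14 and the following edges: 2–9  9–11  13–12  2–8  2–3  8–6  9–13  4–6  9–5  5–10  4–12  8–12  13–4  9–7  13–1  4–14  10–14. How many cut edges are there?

The edges on the cycle 9-13-4-14-10-5-9 are not bridges since each lies on that cycle.
But removing 2–3 disconnects 2 from 3; removing 11–9 disconnects 11 from 9; removing 9–7 disconnects 9 from 7; removing 13–1 disconnects 13 from 1 — these are bridges.
That makes 4 bridges.

4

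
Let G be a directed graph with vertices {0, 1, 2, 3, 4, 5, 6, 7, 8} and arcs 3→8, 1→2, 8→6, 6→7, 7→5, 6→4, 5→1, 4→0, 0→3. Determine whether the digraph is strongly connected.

There is no directed path from 7 to 6, so the graph is not strongly connected.

No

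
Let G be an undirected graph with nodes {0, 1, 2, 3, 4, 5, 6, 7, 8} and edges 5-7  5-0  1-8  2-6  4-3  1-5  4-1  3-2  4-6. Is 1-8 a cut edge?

Removing 1-8 leaves no path between 1 and 8: the component count goes from 1 to 2. So it is a bridge.

Yes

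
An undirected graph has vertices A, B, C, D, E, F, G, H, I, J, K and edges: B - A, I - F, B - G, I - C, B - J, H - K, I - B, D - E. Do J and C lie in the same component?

Yes

From J we can reach A, B, C, F, G, I, J, which includes C.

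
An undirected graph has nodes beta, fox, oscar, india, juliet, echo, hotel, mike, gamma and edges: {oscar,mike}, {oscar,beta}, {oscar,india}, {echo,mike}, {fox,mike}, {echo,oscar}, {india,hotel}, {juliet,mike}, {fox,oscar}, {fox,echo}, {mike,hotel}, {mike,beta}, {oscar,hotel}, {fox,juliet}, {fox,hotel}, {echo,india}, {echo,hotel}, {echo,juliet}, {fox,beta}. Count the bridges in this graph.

0

The edges on the cycle fox-echo-oscar-india-hotel-mike-juliet-fox are not bridges since each lies on that cycle.
Every edge lies on some cycle, so there are no bridges.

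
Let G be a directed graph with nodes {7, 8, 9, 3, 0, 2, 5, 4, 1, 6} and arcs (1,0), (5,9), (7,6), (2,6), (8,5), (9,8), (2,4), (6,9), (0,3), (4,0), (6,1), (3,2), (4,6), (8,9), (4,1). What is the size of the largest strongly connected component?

{0, 1, 2, 3, 4, 6} are all mutually reachable — one SCC of size 6.
{5, 8, 9} are all mutually reachable — one SCC of size 3.
{7} is an SCC by itself.
The largest has 6 vertices.

6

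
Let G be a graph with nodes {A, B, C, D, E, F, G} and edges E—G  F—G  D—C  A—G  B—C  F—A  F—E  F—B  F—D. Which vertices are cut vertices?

F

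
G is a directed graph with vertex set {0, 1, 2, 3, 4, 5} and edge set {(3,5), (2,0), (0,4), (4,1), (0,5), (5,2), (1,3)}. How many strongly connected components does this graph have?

1

{0, 1, 2, 3, 4, 5} are all mutually reachable — one SCC of size 6.
That gives 1 strongly connected component.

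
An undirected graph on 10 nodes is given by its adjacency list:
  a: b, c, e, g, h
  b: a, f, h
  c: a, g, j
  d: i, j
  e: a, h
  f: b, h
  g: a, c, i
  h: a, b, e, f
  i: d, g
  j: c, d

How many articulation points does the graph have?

1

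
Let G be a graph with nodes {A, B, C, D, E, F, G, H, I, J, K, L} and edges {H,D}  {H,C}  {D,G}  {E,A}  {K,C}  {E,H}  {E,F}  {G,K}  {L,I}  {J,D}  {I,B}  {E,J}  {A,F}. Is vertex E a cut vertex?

Deleting E raises the number of components from 2 to 3, so E is a cut vertex.

Yes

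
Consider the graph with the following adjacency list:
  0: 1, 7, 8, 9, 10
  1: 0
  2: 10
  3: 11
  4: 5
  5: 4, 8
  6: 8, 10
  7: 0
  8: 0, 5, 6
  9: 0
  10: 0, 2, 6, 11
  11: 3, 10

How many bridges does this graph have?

The edges on the cycle 8-0-10-6-8 are not bridges since each lies on that cycle.
But removing 0-7 disconnects 0 from 7; removing 10-11 disconnects 10 from 11; removing 8-5 disconnects 8 from 5; removing 1-0 disconnects 1 from 0 — these are bridges.
In total 8 edges are bridges.

8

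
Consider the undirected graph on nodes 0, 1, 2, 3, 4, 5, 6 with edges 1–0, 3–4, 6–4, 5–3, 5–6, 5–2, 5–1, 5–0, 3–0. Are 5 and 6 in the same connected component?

From 5 we can reach 0, 1, 2, 3, 4, 5, 6, which includes 6.

Yes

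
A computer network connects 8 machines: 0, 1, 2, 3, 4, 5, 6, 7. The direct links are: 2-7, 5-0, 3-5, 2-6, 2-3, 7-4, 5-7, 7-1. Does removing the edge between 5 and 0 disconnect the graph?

Removing 5-0 leaves no path between 5 and 0: the component count goes from 1 to 2. So it is a bridge.

Yes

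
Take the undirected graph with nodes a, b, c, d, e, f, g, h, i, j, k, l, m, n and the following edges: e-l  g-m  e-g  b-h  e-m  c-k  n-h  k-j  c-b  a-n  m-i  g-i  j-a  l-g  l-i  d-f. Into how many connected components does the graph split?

Starting from d we can reach d, f. That is one component of size 2.
Starting from e we can reach e, g, i, l, m. That is one component of size 5.
Starting from a we can reach a, b, c, h, j, k, n. That is one component of size 7.
Total: 3 components.

3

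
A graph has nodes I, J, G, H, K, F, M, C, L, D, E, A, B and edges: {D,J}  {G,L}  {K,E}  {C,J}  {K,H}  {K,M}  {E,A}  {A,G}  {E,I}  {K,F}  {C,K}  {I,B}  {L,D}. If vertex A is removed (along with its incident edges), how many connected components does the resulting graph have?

With A gone, the remaining components are: {B, C, D, E, F, G, H, I, J, K, L, M}.
That is 1 component.

1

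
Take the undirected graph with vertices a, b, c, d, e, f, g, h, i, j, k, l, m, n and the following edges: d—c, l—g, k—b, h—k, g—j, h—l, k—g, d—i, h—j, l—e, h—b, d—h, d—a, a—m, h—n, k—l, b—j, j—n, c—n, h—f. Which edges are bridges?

a-d, a-m, d-i, e-l, f-h

The edges on the cycle d-c-n-h-d are not bridges since each lies on that cycle.
But removing i—d disconnects i from d; removing m—a disconnects m from a; removing l—e disconnects l from e; removing f—h disconnects f from h — these are bridges.
In total 5 edges are bridges.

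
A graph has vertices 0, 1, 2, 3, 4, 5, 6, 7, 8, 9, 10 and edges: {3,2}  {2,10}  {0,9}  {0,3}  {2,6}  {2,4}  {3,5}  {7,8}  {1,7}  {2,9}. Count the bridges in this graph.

6

The edges on the cycle 0-3-2-9-0 are not bridges since each lies on that cycle.
But removing 7—8 disconnects 7 from 8; removing 2—6 disconnects 2 from 6; removing 1—7 disconnects 1 from 7; removing 2—10 disconnects 2 from 10 — these are bridges.
In total 6 edges are bridges.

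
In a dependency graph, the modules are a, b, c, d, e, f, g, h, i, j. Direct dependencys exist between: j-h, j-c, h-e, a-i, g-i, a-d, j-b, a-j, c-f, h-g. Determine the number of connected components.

1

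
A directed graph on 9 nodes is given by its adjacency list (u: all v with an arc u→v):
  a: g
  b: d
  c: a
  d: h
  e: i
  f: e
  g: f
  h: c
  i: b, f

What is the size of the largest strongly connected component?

9

{a, b, c, d, e, f, g, h, i} are all mutually reachable — one SCC of size 9.
The largest has 9 vertices.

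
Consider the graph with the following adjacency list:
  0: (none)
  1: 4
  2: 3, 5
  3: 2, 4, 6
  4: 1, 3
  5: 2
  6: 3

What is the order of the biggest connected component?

6

0 is isolated — a component by itself.
Starting from 1 we can reach 1, 2, 3, 4, 5, 6. That is one component of size 6.
The largest has 6 vertices.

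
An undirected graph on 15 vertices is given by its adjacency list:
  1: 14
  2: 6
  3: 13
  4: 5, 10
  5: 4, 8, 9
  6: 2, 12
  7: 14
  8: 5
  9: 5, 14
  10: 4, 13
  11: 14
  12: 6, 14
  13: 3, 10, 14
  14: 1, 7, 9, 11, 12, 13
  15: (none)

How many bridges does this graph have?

The edges on the cycle 5-4-10-13-14-9-5 are not bridges since each lies on that cycle.
But removing 1-14 disconnects 1 from 14; removing 14-11 disconnects 14 from 11; removing 6-2 disconnects 6 from 2; removing 12-6 disconnects 12 from 6 — these are bridges.
In total 8 edges are bridges.

8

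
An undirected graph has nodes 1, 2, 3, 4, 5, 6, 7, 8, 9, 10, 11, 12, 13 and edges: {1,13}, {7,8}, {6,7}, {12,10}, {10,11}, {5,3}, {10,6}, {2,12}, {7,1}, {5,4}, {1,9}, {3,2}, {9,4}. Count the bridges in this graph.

The edges on the cycle 5-3-2-12-10-6-7-1-9-4-5 are not bridges since each lies on that cycle.
But removing 11 - 10 disconnects 11 from 10; removing 13 - 1 disconnects 13 from 1; removing 8 - 7 disconnects 8 from 7 — these are bridges.
That makes 3 bridges.

3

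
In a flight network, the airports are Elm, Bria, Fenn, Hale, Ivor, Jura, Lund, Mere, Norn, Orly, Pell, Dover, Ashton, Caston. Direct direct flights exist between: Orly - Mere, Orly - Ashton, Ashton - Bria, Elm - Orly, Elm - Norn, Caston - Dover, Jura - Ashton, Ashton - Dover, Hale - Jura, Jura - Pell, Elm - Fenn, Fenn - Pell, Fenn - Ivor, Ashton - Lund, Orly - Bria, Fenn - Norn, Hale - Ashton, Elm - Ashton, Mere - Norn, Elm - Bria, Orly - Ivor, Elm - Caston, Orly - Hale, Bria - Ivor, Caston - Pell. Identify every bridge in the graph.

Ashton-Lund

The edges on the cycle Elm-Orly-Hale-Jura-Pell-Caston-Elm are not bridges since each lies on that cycle.
But removing Lund - Ashton disconnects Lund from Ashton — this is a bridge.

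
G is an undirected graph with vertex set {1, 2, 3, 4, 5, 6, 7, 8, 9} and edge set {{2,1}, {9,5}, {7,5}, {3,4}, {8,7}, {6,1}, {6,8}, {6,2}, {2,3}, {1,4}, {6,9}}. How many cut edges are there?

The edges on the cycle 6-8-7-5-9-6 are not bridges since each lies on that cycle.
Every edge lies on some cycle, so there are no bridges.

0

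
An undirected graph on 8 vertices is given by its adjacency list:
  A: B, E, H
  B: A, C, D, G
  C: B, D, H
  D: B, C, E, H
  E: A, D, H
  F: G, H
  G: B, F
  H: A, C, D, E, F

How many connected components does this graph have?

1

Starting from A we can reach A, B, C, D, E, F, G, H. That is one component of size 8.
Total: 1 component.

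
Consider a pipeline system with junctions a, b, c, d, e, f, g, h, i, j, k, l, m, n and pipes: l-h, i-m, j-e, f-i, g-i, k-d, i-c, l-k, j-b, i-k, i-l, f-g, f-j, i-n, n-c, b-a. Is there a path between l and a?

Yes

From l we can reach a, b, c, d, e, f, g, h, i, j, k, l, m, n, which includes a.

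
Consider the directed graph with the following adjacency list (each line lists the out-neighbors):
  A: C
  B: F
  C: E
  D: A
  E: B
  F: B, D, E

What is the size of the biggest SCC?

6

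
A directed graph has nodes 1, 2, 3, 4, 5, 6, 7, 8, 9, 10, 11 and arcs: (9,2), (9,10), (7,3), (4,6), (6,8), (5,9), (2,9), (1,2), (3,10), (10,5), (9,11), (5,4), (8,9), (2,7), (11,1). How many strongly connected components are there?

1

{1, 2, 3, 4, 5, 6, 7, 8, 9, 10, 11} are all mutually reachable — one SCC of size 11.
That gives 1 strongly connected component.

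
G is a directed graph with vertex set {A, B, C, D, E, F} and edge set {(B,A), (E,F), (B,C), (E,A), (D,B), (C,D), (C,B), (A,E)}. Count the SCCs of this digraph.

3

{B, C, D} are all mutually reachable — one SCC of size 3.
{A, E} are all mutually reachable — one SCC of size 2.
{F} is an SCC by itself.
That gives 3 strongly connected components.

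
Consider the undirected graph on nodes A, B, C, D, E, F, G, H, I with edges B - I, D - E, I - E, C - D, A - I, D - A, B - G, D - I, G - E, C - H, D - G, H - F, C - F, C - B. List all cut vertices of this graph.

C

Removing C increases the component count from 1 to 2, so C is a cut vertex.
By contrast removing D leaves 1 component; it is not a cut vertex. No other vertex is a cut vertex either.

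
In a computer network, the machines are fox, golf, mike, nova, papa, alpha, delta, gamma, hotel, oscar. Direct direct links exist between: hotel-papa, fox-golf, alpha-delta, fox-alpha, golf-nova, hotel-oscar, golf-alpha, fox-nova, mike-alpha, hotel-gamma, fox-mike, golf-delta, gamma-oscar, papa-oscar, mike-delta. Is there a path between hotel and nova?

No

The component containing hotel is {papa, gamma, hotel, oscar}, and nova is not in it.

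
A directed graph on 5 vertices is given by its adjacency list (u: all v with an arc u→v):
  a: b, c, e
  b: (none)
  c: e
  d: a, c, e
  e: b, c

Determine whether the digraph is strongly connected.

There is no directed path from a to d, so the graph is not strongly connected.

No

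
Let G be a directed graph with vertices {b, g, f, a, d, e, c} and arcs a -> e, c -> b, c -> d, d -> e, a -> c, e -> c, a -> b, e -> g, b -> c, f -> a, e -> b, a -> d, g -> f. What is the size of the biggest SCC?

7

{a, b, c, d, e, f, g} are all mutually reachable — one SCC of size 7.
The largest has 7 vertices.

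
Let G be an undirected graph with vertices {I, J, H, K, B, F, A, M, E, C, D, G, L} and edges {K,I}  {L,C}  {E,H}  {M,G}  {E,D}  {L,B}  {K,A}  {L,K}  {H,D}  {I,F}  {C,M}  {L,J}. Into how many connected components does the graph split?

2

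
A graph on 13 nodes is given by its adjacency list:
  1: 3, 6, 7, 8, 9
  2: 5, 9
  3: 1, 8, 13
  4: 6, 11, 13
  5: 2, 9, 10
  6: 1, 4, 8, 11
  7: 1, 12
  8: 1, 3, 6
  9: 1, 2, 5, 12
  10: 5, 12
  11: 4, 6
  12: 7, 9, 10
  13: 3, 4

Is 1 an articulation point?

Deleting 1 raises the number of components from 1 to 2, so 1 is a cut vertex.

Yes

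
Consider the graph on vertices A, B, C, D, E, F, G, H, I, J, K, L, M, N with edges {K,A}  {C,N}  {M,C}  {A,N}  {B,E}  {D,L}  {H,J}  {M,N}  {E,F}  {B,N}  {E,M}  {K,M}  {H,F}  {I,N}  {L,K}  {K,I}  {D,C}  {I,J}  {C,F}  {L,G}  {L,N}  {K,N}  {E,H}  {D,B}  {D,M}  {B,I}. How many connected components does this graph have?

1

Starting from A we can reach A, B, C, D, E, F, G, H, I, J, K, L, M, N. That is one component of size 14.
Total: 1 component.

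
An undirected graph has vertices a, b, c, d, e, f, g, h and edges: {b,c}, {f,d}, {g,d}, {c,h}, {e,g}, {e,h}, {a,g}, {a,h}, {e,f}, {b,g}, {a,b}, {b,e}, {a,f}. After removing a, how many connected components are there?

With a gone, the remaining components are: {b, c, d, e, f, g, h}.
That is 1 component.

1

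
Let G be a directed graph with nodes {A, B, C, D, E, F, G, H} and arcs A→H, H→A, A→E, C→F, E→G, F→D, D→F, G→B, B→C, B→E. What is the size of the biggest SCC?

3

{B, E, G} are all mutually reachable — one SCC of size 3.
{A, H} are all mutually reachable — one SCC of size 2.
{D, F} are all mutually reachable — one SCC of size 2.
{C} is an SCC by itself.
The largest has 3 vertices.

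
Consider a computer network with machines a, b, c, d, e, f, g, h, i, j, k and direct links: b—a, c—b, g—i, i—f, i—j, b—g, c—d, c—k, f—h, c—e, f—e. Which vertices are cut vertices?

Removing b increases the component count from 1 to 2, so b is a cut vertex.
Removing c increases the component count from 1 to 3, so c is a cut vertex.
Removing f increases the component count from 1 to 2, so f is a cut vertex.
Likewise i is a cut vertex.
By contrast removing a leaves 1 component; it is not a cut vertex. No other vertex is a cut vertex either.

b, c, f, i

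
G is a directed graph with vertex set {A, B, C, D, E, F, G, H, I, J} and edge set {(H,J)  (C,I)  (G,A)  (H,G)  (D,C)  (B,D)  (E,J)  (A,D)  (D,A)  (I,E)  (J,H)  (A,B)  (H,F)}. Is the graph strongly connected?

No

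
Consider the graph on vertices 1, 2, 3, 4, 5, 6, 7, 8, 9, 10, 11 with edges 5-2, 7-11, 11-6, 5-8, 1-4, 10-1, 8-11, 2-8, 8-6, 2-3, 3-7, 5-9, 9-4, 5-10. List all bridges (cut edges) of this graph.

none

The edges on the cycle 5-10-1-4-9-5 are not bridges since each lies on that cycle.
Every edge lies on some cycle, so there are no bridges.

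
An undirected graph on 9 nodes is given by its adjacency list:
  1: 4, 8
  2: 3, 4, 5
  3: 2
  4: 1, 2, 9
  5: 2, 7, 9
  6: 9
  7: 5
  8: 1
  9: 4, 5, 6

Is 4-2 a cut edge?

After removing 4-2, the path 4-9-5-2 still connects them, so the edge is not a bridge.

No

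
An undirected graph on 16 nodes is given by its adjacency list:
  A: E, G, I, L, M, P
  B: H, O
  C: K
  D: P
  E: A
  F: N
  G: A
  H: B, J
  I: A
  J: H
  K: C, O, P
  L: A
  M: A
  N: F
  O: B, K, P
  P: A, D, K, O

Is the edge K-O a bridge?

After removing K-O, the path K-P-O still connects them, so the edge is not a bridge.

No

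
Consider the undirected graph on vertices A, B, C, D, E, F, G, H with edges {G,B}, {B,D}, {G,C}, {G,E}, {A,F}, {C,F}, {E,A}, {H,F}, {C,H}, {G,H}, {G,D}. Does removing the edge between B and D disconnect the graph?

No

After removing B-D, the path B-G-D still connects them, so the edge is not a bridge.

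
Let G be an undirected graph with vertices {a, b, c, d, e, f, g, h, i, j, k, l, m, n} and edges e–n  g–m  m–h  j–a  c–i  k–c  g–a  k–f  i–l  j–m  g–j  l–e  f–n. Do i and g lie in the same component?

The component containing i is {c, e, f, i, k, l, n}, and g is not in it.

No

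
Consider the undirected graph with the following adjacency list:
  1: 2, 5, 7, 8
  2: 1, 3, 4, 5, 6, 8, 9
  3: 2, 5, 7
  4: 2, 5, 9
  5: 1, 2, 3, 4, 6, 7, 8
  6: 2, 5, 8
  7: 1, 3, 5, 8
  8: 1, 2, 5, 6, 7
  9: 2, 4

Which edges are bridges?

none

The edges on the cycle 2-5-4-2 are not bridges since each lies on that cycle.
Every edge lies on some cycle, so there are no bridges.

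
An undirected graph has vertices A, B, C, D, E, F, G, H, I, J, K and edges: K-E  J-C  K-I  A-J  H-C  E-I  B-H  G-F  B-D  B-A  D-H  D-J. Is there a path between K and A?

No

The component containing K is {E, I, K}, and A is not in it.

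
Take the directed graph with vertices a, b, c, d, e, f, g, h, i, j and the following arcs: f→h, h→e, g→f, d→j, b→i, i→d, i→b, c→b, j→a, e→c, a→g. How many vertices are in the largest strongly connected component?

{a, b, c, d, e, f, g, h, i, j} are all mutually reachable — one SCC of size 10.
The largest has 10 vertices.

10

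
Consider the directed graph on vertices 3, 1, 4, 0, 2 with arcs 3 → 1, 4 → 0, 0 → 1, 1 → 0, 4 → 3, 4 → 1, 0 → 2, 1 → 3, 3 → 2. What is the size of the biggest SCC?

{0, 1, 3} are all mutually reachable — one SCC of size 3.
{2} is an SCC by itself.
{4} is an SCC by itself.
The largest has 3 vertices.

3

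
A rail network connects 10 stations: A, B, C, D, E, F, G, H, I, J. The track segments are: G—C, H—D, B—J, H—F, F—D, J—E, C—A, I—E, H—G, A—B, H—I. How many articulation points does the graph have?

1

Removing H increases the component count from 1 to 2, so H is a cut vertex.
By contrast removing B leaves 1 component; it is not a cut vertex. No other vertex is a cut vertex either.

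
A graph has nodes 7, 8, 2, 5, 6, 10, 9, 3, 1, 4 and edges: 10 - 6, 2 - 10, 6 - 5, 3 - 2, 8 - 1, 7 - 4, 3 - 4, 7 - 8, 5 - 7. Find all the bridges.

The edges on the cycle 3-2-10-6-5-7-4-3 are not bridges since each lies on that cycle.
But removing 7 - 8 disconnects 7 from 8; removing 1 - 8 disconnects 1 from 8 — these are bridges.

1-8, 7-8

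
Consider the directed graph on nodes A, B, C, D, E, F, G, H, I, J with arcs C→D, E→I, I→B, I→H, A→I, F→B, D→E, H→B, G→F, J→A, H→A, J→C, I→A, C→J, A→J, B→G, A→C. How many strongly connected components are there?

{A, C, D, E, H, I, J} are all mutually reachable — one SCC of size 7.
{B, F, G} are all mutually reachable — one SCC of size 3.
That gives 2 strongly connected components.

2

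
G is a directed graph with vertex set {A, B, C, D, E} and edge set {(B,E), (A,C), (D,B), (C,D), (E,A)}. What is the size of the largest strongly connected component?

{A, B, C, D, E} are all mutually reachable — one SCC of size 5.
The largest has 5 vertices.

5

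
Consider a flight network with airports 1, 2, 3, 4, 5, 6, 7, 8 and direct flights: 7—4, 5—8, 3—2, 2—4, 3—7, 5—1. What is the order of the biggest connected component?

4

6 is isolated — a component by itself.
Starting from 1 we can reach 1, 5, 8. That is one component of size 3.
Starting from 2 we can reach 2, 3, 4, 7. That is one component of size 4.
The largest has 4 vertices.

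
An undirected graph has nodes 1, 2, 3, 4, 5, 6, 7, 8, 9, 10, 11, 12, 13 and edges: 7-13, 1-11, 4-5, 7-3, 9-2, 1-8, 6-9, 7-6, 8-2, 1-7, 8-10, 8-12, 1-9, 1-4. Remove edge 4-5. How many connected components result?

2

Before removal there is 1 component.
4-5 is a bridge — removing it separates 4's side from 5's side.
After removal: 2 components.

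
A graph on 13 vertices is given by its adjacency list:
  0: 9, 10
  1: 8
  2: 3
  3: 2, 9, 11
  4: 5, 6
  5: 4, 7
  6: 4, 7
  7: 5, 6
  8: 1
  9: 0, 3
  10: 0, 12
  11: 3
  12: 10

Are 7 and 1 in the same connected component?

No

The component containing 7 is {4, 5, 6, 7}, and 1 is not in it.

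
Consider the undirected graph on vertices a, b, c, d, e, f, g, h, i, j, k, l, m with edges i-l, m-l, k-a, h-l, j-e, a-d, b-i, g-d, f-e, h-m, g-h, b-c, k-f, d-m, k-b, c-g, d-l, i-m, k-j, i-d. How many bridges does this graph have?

0

The edges on the cycle b-c-g-h-m-i-b are not bridges since each lies on that cycle.
Every edge lies on some cycle, so there are no bridges.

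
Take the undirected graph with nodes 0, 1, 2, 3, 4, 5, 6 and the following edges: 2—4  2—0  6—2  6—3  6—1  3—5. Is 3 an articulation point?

Deleting 3 raises the number of components from 1 to 2, so 3 is a cut vertex.

Yes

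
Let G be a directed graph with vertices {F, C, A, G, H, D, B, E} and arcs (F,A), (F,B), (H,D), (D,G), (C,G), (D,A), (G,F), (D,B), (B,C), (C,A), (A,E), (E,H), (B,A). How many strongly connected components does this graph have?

{A, B, C, D, E, F, G, H} are all mutually reachable — one SCC of size 8.
That gives 1 strongly connected component.

1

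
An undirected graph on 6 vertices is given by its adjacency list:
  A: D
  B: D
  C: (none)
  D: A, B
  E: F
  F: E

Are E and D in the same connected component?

The component containing E is {E, F}, and D is not in it.

No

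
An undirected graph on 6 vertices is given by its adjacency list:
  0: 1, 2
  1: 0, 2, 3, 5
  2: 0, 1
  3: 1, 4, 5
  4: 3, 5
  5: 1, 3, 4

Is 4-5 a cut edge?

After removing 4-5, the path 4-3-5 still connects them, so the edge is not a bridge.

No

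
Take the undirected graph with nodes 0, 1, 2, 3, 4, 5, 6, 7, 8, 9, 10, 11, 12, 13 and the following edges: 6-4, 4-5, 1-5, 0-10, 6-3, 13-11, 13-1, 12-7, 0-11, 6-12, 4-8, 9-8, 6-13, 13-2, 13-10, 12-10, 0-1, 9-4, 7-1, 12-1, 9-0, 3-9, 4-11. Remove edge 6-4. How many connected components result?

1

6 and 4 are still connected via 6-3-9-4, so the component count stays at 1.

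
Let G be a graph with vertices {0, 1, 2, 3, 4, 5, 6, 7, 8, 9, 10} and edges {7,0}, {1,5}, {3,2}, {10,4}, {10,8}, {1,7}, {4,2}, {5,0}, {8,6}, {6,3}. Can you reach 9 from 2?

No

The component containing 2 is {2, 3, 4, 6, 8, 10}, and 9 is not in it.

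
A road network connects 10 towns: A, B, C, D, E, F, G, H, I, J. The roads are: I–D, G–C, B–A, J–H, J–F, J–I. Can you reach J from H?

From H we can reach D, F, H, I, J, which includes J.

Yes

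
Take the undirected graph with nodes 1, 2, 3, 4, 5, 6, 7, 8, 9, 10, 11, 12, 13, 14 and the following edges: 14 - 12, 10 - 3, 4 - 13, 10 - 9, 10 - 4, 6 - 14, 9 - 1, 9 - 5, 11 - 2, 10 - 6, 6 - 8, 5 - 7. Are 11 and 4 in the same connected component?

No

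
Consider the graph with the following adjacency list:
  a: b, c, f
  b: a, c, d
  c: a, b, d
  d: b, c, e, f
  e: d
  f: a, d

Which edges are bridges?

d-e

The edges on the cycle d-c-a-f-d are not bridges since each lies on that cycle.
But removing d-e disconnects d from e — this is a bridge.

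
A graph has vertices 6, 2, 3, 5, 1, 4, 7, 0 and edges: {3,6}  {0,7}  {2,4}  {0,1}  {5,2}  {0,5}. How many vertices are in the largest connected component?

Starting from 3 we can reach 3, 6. That is one component of size 2.
Starting from 0 we can reach 0, 1, 2, 4, 5, 7. That is one component of size 6.
The largest has 6 vertices.

6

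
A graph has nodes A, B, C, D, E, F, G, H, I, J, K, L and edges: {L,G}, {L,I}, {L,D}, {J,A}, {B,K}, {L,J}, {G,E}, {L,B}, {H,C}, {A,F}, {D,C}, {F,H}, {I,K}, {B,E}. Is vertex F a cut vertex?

Deleting F leaves 1 component (was 1) (its neighbors A, H remain connected to each other), so F is not a cut vertex.

No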